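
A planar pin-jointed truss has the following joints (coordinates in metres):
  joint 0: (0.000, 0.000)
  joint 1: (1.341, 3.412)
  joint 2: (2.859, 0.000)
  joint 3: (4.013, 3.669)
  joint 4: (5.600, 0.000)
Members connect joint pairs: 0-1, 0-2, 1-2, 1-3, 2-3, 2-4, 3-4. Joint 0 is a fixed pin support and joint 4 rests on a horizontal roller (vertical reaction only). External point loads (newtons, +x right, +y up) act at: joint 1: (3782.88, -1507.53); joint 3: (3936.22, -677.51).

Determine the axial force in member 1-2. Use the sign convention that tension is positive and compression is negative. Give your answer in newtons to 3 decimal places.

N=5 nodes, M=7 members, R=3 reactions → 2N=10, M+R=10
member 0 (0-1): L=3.6661, (cx,cy)=(0.3658,0.9307)
member 1 (0-2): L=2.8590, (cx,cy)=(1.0000,0.0000)
member 2 (1-2): L=3.7344, (cx,cy)=(0.4065,-0.9137)
member 3 (1-3): L=2.6843, (cx,cy)=(0.9954,0.0957)
member 4 (2-3): L=3.8462, (cx,cy)=(0.3000,0.9539)
member 5 (2-4): L=2.7410, (cx,cy)=(1.0000,0.0000)
member 6 (3-4): L=3.9975, (cx,cy)=(0.3970,-0.9178)
solve A·x = −loads:
  F[0-1] = +3809.2358 N (tension)
  F[0-2] = +6325.7295 N (tension)
  F[1-2] = -5544.5689 N (compression)
  F[1-3] = -136.3447 N (compression)
  F[2-3] = +5310.4999 N (tension)
  F[2-4] = +2478.5963 N (tension)
  F[3-4] = -6243.3694 N (compression)
  Rx@0 = -7719.1000 N
  Ry@0 = -3545.2498 N
  Ry@4 = +5730.2898 N

-5544.569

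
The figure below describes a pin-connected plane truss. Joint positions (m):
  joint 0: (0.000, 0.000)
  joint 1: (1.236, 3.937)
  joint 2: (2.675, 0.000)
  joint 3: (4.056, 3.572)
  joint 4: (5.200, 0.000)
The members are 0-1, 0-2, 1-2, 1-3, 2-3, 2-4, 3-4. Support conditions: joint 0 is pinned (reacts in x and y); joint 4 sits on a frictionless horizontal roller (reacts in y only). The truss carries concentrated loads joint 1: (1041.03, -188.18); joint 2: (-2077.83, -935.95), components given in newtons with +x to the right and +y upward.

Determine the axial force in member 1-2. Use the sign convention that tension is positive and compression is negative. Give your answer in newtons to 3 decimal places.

N=5 nodes, M=7 members, R=3 reactions → 2N=10, M+R=10
member 0 (0-1): L=4.1265, (cx,cy)=(0.2995,0.9541)
member 1 (0-2): L=2.6750, (cx,cy)=(1.0000,0.0000)
member 2 (1-2): L=4.1917, (cx,cy)=(0.3433,-0.9392)
member 3 (1-3): L=2.8435, (cx,cy)=(0.9917,-0.1284)
member 4 (2-3): L=3.8297, (cx,cy)=(0.3606,0.9327)
member 5 (2-4): L=2.5250, (cx,cy)=(1.0000,0.0000)
member 6 (3-4): L=3.7507, (cx,cy)=(0.3050,-0.9523)
solve A·x = −loads:
  F[0-1] = +199.4085 N (tension)
  F[0-2] = -1096.5289 N (compression)
  F[1-2] = -280.9815 N (compression)
  F[1-3] = -892.2228 N (compression)
  F[2-3] = +1286.4073 N (tension)
  F[2-4] = +420.9558 N (tension)
  F[3-4] = -1380.1473 N (compression)
  Rx@0 = +1036.8000 N
  Ry@0 = -190.2530 N
  Ry@4 = +1314.3830 N

-280.981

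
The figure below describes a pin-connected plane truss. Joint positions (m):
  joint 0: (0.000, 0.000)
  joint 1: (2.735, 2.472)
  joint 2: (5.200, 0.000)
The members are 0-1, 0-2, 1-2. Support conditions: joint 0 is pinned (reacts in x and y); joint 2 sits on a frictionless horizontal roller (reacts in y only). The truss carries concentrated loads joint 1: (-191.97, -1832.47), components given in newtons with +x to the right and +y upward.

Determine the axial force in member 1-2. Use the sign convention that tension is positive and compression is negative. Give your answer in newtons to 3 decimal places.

-1232.225

N=3 nodes, M=3 members, R=3 reactions → 2N=6, M+R=6
member 0 (0-1): L=3.6866, (cx,cy)=(0.7419,0.6705)
member 1 (0-2): L=5.2000, (cx,cy)=(1.0000,0.0000)
member 2 (1-2): L=3.4910, (cx,cy)=(0.7061,-0.7081)
solve A·x = −loads:
  F[0-1] = -1431.5707 N (compression)
  F[0-2] = +870.0783 N (tension)
  F[1-2] = -1232.2250 N (compression)
  Rx@0 = +191.9700 N
  Ry@0 = +959.9208 N
  Ry@2 = +872.5492 N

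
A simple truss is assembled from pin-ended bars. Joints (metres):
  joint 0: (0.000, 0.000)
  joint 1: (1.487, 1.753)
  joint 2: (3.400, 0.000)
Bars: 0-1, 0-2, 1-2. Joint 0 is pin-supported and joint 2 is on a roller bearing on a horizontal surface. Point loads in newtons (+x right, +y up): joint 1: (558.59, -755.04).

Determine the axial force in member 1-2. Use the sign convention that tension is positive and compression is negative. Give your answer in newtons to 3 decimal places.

-915.067

N=3 nodes, M=3 members, R=3 reactions → 2N=6, M+R=6
member 0 (0-1): L=2.2987, (cx,cy)=(0.6469,0.7626)
member 1 (0-2): L=3.4000, (cx,cy)=(1.0000,0.0000)
member 2 (1-2): L=2.5947, (cx,cy)=(0.7373,-0.6756)
solve A·x = −loads:
  F[0-1] = -179.4122 N (compression)
  F[0-2] = +674.6478 N (tension)
  F[1-2] = -915.0668 N (compression)
  Rx@0 = -558.5900 N
  Ry@0 = +136.8186 N
  Ry@2 = +618.2214 N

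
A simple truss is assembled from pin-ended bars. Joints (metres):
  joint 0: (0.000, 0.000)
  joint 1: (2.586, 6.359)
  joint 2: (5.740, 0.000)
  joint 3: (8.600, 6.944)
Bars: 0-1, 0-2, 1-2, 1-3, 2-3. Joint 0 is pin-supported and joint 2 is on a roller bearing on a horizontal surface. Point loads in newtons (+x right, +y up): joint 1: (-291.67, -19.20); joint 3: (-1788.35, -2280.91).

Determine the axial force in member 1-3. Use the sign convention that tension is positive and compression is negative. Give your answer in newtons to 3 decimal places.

N=4 nodes, M=5 members, R=3 reactions → 2N=8, M+R=8
member 0 (0-1): L=6.8647, (cx,cy)=(0.3767,0.9263)
member 1 (0-2): L=5.7400, (cx,cy)=(1.0000,0.0000)
member 2 (1-2): L=7.0982, (cx,cy)=(0.4443,-0.8959)
member 3 (1-3): L=6.0424, (cx,cy)=(0.9953,0.0968)
member 4 (2-3): L=7.5099, (cx,cy)=(0.3808,0.9246)
solve A·x = −loads:
  F[0-1] = -1468.8688 N (compression)
  F[0-2] = -1526.6837 N (compression)
  F[1-2] = +1401.3761 N (tension)
  F[1-3] = -888.5241 N (compression)
  F[2-3] = -2373.7614 N (compression)
  Rx@0 = +2080.0200 N
  Ry@0 = +1360.6596 N
  Ry@2 = +939.4504 N

-888.524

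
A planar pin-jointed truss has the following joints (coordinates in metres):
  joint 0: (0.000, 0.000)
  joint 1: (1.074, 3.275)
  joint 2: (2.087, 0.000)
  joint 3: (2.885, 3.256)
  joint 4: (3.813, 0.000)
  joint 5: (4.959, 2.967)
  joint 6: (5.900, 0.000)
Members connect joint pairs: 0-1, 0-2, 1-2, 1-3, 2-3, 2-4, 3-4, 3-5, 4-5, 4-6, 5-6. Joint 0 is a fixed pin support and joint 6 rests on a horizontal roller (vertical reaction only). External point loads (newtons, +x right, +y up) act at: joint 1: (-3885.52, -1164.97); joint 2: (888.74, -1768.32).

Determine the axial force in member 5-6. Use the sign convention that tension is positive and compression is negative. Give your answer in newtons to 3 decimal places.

N=7 nodes, M=11 members, R=3 reactions → 2N=14, M+R=14
member 0 (0-1): L=3.4466, (cx,cy)=(0.3116,0.9502)
member 1 (0-2): L=2.0870, (cx,cy)=(1.0000,0.0000)
member 2 (1-2): L=3.4281, (cx,cy)=(0.2955,-0.9553)
member 3 (1-3): L=1.8111, (cx,cy)=(0.9999,-0.0105)
member 4 (2-3): L=3.3524, (cx,cy)=(0.2380,0.9713)
member 5 (2-4): L=1.7260, (cx,cy)=(1.0000,0.0000)
member 6 (3-4): L=3.3857, (cx,cy)=(0.2741,-0.9617)
member 7 (3-5): L=2.0940, (cx,cy)=(0.9904,-0.1380)
member 8 (4-5): L=3.1806, (cx,cy)=(0.3603,0.9328)
member 9 (4-6): L=2.0870, (cx,cy)=(1.0000,0.0000)
member 10 (5-6): L=3.1126, (cx,cy)=(0.3023,-0.9532)
solve A·x = −loads:
  F[0-1] = -4475.3411 N (compression)
  F[0-2] = -1602.2154 N (compression)
  F[1-2] = +3214.9471 N (tension)
  F[1-3] = +1541.0236 N (tension)
  F[2-3] = -1341.6212 N (compression)
  F[2-4] = -1221.5779 N (compression)
  F[3-4] = +1244.1722 N (tension)
  F[3-5] = +889.0619 N (tension)
  F[4-5] = -1282.6749 N (compression)
  F[4-6] = -418.3987 N (compression)
  F[5-6] = +1383.9823 N (tension)
  Rx@0 = +2996.7800 N
  Ry@0 = +4252.5131 N
  Ry@6 = -1319.2231 N

1383.982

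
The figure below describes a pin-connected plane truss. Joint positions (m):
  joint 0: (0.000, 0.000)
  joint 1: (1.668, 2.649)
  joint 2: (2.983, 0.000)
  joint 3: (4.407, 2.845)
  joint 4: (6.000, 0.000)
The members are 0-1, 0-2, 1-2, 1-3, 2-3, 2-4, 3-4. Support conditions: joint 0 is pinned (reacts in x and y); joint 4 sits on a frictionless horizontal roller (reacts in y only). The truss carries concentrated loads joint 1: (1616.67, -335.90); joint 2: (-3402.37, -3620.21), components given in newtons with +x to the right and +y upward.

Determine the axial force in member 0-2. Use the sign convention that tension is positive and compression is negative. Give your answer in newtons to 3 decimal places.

N=5 nodes, M=7 members, R=3 reactions → 2N=10, M+R=10
member 0 (0-1): L=3.1304, (cx,cy)=(0.5328,0.8462)
member 1 (0-2): L=2.9830, (cx,cy)=(1.0000,0.0000)
member 2 (1-2): L=2.9574, (cx,cy)=(0.4446,-0.8957)
member 3 (1-3): L=2.7460, (cx,cy)=(0.9974,0.0714)
member 4 (2-3): L=3.1815, (cx,cy)=(0.4476,0.8942)
member 5 (2-4): L=3.0170, (cx,cy)=(1.0000,0.0000)
member 6 (3-4): L=3.2606, (cx,cy)=(0.4886,-0.8725)
solve A·x = −loads:
  F[0-1] = -1594.2985 N (compression)
  F[0-2] = -936.1961 N (compression)
  F[1-2] = +902.1256 N (tension)
  F[1-3] = -2874.6287 N (compression)
  F[2-3] = +3144.7634 N (tension)
  F[2-4] = +1459.7299 N (tension)
  F[3-4] = -2987.8414 N (compression)
  Rx@0 = +1785.7000 N
  Ry@0 = +1349.1223 N
  Ry@4 = +2606.9877 N

-936.196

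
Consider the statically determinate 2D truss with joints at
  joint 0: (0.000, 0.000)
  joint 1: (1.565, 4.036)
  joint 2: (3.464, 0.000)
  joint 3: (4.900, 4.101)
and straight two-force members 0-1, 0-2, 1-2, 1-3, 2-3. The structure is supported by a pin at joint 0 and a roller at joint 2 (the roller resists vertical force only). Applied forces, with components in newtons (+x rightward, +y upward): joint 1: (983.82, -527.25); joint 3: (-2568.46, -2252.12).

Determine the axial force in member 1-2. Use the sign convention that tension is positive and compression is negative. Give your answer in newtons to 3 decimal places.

N=4 nodes, M=5 members, R=3 reactions → 2N=8, M+R=8
member 0 (0-1): L=4.3288, (cx,cy)=(0.3615,0.9324)
member 1 (0-2): L=3.4640, (cx,cy)=(1.0000,0.0000)
member 2 (1-2): L=4.4604, (cx,cy)=(0.4257,-0.9048)
member 3 (1-3): L=3.3356, (cx,cy)=(0.9998,0.0195)
member 4 (2-3): L=4.3451, (cx,cy)=(0.3305,0.9438)
solve A·x = −loads:
  F[0-1] = -1340.6101 N (compression)
  F[0-2] = -1099.9666 N (compression)
  F[1-2] = +760.0784 N (tension)
  F[1-3] = -1792.4318 N (compression)
  F[2-3] = -2349.1886 N (compression)
  Rx@0 = +1584.6400 N
  Ry@0 = +1249.9308 N
  Ry@2 = +1529.4392 N

760.078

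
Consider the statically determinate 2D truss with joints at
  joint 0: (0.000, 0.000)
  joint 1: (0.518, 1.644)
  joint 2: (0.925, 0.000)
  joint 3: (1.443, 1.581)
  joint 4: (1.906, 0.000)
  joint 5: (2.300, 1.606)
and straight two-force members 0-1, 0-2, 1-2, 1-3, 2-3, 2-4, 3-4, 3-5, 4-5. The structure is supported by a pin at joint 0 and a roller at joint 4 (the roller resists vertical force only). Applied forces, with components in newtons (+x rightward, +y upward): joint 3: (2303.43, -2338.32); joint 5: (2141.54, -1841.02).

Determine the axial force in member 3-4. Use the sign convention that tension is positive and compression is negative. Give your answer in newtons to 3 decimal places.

-6032.974

N=6 nodes, M=9 members, R=3 reactions → 2N=12, M+R=12
member 0 (0-1): L=1.7237, (cx,cy)=(0.3005,0.9538)
member 1 (0-2): L=0.9250, (cx,cy)=(1.0000,0.0000)
member 2 (1-2): L=1.6936, (cx,cy)=(0.2403,-0.9707)
member 3 (1-3): L=0.9271, (cx,cy)=(0.9977,-0.0680)
member 4 (2-3): L=1.6637, (cx,cy)=(0.3114,0.9503)
member 5 (2-4): L=0.9810, (cx,cy)=(1.0000,0.0000)
member 6 (3-4): L=1.6474, (cx,cy)=(0.2810,-0.9597)
member 7 (3-5): L=0.8574, (cx,cy)=(0.9996,0.0292)
member 8 (4-5): L=1.6536, (cx,cy)=(0.2383,0.9712)
solve A·x = −loads:
  F[0-1] = +3698.6474 N (tension)
  F[0-2] = +3333.4508 N (tension)
  F[1-2] = -3775.8302 N (compression)
  F[1-3] = +2023.5742 N (tension)
  F[2-3] = +3856.8940 N (tension)
  F[2-4] = +1225.2100 N (tension)
  F[3-4] = -6032.9741 N (compression)
  F[3-5] = +2613.0009 N (tension)
  F[4-5] = -1974.0653 N (compression)
  Rx@0 = -4444.9700 N
  Ry@0 = -3527.6788 N
  Ry@4 = +7707.0188 N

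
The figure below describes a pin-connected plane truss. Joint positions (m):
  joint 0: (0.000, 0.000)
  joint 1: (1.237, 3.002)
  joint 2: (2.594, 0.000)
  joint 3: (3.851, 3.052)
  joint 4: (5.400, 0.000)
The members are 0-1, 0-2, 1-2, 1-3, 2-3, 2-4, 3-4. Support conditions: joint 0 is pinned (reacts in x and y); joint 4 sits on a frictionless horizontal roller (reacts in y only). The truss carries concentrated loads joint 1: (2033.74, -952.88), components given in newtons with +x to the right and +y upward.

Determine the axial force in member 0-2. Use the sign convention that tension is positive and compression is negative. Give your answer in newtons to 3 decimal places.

1870.561

N=5 nodes, M=7 members, R=3 reactions → 2N=10, M+R=10
member 0 (0-1): L=3.2469, (cx,cy)=(0.3810,0.9246)
member 1 (0-2): L=2.5940, (cx,cy)=(1.0000,0.0000)
member 2 (1-2): L=3.2945, (cx,cy)=(0.4119,-0.9112)
member 3 (1-3): L=2.6145, (cx,cy)=(0.9998,0.0191)
member 4 (2-3): L=3.3007, (cx,cy)=(0.3808,0.9246)
member 5 (2-4): L=2.8060, (cx,cy)=(1.0000,0.0000)
member 6 (3-4): L=3.4226, (cx,cy)=(0.4526,-0.8917)
solve A·x = −loads:
  F[0-1] = +428.3111 N (tension)
  F[0-2] = +1870.5611 N (tension)
  F[1-2] = -1506.5383 N (compression)
  F[1-3] = -1250.2408 N (compression)
  F[2-3] = +1484.6739 N (tension)
  F[2-4] = +684.6097 N (tension)
  F[3-4] = -1512.6770 N (compression)
  Rx@0 = -2033.7400 N
  Ry@0 = -396.0089 N
  Ry@4 = +1348.8889 N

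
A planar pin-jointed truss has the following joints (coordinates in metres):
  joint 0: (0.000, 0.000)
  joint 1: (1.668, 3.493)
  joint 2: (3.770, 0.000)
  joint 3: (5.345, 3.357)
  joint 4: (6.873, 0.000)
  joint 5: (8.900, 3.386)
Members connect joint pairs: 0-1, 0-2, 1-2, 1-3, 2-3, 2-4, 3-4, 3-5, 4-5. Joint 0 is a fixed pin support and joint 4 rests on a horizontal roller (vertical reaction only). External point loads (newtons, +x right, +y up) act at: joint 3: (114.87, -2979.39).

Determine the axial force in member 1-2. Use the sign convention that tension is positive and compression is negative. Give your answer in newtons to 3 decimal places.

736.469

N=6 nodes, M=9 members, R=3 reactions → 2N=12, M+R=12
member 0 (0-1): L=3.8708, (cx,cy)=(0.4309,0.9024)
member 1 (0-2): L=3.7700, (cx,cy)=(1.0000,0.0000)
member 2 (1-2): L=4.0767, (cx,cy)=(0.5156,-0.8568)
member 3 (1-3): L=3.6795, (cx,cy)=(0.9993,-0.0370)
member 4 (2-3): L=3.7081, (cx,cy)=(0.4247,0.9053)
member 5 (2-4): L=3.1030, (cx,cy)=(1.0000,0.0000)
member 6 (3-4): L=3.6884, (cx,cy)=(0.4143,-0.9102)
member 7 (3-5): L=3.5551, (cx,cy)=(1.0000,0.0082)
member 8 (4-5): L=3.9464, (cx,cy)=(0.5136,0.8580)
solve A·x = −loads:
  F[0-1] = -671.8470 N (compression)
  F[0-2] = +404.3797 N (tension)
  F[1-2] = +736.4692 N (tension)
  F[1-3] = -669.7008 N (compression)
  F[2-3] = -697.0212 N (compression)
  F[2-4] = +1080.1693 N (tension)
  F[3-4] = -2607.3871 N (compression)
  F[3-5] = +0.0000 N (tension)
  F[4-5] = -0.0000 N (compression)
  Rx@0 = -114.8700 N
  Ry@0 = +606.2694 N
  Ry@4 = +2373.1206 N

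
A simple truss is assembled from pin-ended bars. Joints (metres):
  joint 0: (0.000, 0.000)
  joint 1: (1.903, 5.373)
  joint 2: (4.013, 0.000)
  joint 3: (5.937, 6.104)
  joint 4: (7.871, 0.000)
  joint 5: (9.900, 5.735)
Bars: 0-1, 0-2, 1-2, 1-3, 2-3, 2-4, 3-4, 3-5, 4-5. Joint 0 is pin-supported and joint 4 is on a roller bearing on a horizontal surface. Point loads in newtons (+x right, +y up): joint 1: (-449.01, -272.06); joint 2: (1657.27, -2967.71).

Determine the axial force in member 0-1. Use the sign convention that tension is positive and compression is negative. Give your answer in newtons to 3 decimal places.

N=6 nodes, M=9 members, R=3 reactions → 2N=12, M+R=12
member 0 (0-1): L=5.7000, (cx,cy)=(0.3339,0.9426)
member 1 (0-2): L=4.0130, (cx,cy)=(1.0000,0.0000)
member 2 (1-2): L=5.7725, (cx,cy)=(0.3655,-0.9308)
member 3 (1-3): L=4.0997, (cx,cy)=(0.9840,0.1783)
member 4 (2-3): L=6.4000, (cx,cy)=(0.3006,0.9537)
member 5 (2-4): L=3.8580, (cx,cy)=(1.0000,0.0000)
member 6 (3-4): L=6.4031, (cx,cy)=(0.3020,-0.9533)
member 7 (3-5): L=3.9801, (cx,cy)=(0.9957,-0.0927)
member 8 (4-5): L=6.0833, (cx,cy)=(0.3335,0.9427)
solve A·x = −loads:
  F[0-1] = -2087.1805 N (compression)
  F[0-2] = +1905.0796 N (tension)
  F[1-2] = +1655.3648 N (tension)
  F[1-3] = -866.7837 N (compression)
  F[2-3] = +1496.1016 N (tension)
  F[2-4] = +403.1313 N (tension)
  F[3-4] = -1334.6813 N (compression)
  F[3-5] = +0.0000 N (tension)
  F[4-5] = -0.0000 N (compression)
  Rx@0 = -1208.2600 N
  Ry@0 = +1967.4260 N
  Ry@4 = +1272.3440 N

-2087.181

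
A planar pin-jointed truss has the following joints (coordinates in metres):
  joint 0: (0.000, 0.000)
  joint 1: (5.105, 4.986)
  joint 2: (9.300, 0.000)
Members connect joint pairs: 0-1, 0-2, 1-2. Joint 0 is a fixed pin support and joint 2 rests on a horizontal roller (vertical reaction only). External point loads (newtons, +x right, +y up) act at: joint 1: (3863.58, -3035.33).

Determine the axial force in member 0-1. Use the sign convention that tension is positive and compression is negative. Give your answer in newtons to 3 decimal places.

1005.003

N=3 nodes, M=3 members, R=3 reactions → 2N=6, M+R=6
member 0 (0-1): L=7.1359, (cx,cy)=(0.7154,0.6987)
member 1 (0-2): L=9.3000, (cx,cy)=(1.0000,0.0000)
member 2 (1-2): L=6.5160, (cx,cy)=(0.6438,-0.7652)
solve A·x = −loads:
  F[0-1] = +1005.0029 N (tension)
  F[0-2] = +3144.6052 N (tension)
  F[1-2] = -4884.4432 N (compression)
  Rx@0 = -3863.5800 N
  Ry@0 = -702.2151 N
  Ry@2 = +3737.5451 N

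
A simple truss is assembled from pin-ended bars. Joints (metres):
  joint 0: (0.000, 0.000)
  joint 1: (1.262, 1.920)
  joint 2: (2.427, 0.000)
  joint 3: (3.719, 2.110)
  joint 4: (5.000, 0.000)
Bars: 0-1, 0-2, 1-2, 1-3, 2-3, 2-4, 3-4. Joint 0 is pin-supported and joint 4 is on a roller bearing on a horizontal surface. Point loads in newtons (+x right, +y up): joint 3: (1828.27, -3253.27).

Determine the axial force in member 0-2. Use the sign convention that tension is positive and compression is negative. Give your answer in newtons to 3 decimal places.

1868.994

N=5 nodes, M=7 members, R=3 reactions → 2N=10, M+R=10
member 0 (0-1): L=2.2976, (cx,cy)=(0.5493,0.8356)
member 1 (0-2): L=2.4270, (cx,cy)=(1.0000,0.0000)
member 2 (1-2): L=2.2458, (cx,cy)=(0.5187,-0.8549)
member 3 (1-3): L=2.4643, (cx,cy)=(0.9970,0.0771)
member 4 (2-3): L=2.4741, (cx,cy)=(0.5222,0.8528)
member 5 (2-4): L=2.5730, (cx,cy)=(1.0000,0.0000)
member 6 (3-4): L=2.4684, (cx,cy)=(0.5190,-0.8548)
solve A·x = −loads:
  F[0-1] = -74.1434 N (compression)
  F[0-2] = +1868.9944 N (tension)
  F[1-2] = +65.7048 N (tension)
  F[1-3] = -75.0318 N (compression)
  F[2-3] = -65.8671 N (compression)
  F[2-4] = +1937.4744 N (tension)
  F[3-4] = -3733.4006 N (compression)
  Rx@0 = -1828.2700 N
  Ry@0 = +61.9578 N
  Ry@4 = +3191.3122 N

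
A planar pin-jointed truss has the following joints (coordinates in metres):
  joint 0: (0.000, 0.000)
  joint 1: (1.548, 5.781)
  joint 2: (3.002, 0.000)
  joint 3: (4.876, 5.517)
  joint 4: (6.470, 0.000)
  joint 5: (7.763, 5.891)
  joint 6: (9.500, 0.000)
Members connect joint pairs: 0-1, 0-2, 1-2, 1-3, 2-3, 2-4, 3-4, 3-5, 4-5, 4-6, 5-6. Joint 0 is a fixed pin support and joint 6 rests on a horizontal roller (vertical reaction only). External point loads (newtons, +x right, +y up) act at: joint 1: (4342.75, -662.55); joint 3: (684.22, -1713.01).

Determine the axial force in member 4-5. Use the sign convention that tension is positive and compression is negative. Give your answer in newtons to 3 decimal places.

N=7 nodes, M=11 members, R=3 reactions → 2N=14, M+R=14
member 0 (0-1): L=5.9847, (cx,cy)=(0.2587,0.9660)
member 1 (0-2): L=3.0020, (cx,cy)=(1.0000,0.0000)
member 2 (1-2): L=5.9610, (cx,cy)=(0.2439,-0.9698)
member 3 (1-3): L=3.3385, (cx,cy)=(0.9969,-0.0791)
member 4 (2-3): L=5.8266, (cx,cy)=(0.3216,0.9469)
member 5 (2-4): L=3.4680, (cx,cy)=(1.0000,0.0000)
member 6 (3-4): L=5.7427, (cx,cy)=(0.2776,-0.9607)
member 7 (3-5): L=2.9111, (cx,cy)=(0.9917,0.1285)
member 8 (4-5): L=6.0312, (cx,cy)=(0.2144,0.9767)
member 9 (4-6): L=3.0300, (cx,cy)=(1.0000,0.0000)
member 10 (5-6): L=6.1417, (cx,cy)=(0.2828,-0.9592)
solve A·x = −loads:
  F[0-1] = +1709.8442 N (tension)
  F[0-2] = +4584.7001 N (tension)
  F[1-2] = -2109.3150 N (compression)
  F[1-3] = -3396.6194 N (compression)
  F[2-3] = +2160.3965 N (tension)
  F[2-4] = +3375.3567 N (tension)
  F[3-4] = -4479.4265 N (compression)
  F[3-5] = -2149.8096 N (compression)
  F[4-5] = +4405.8454 N (tension)
  F[4-6] = +1187.4508 N (tension)
  F[5-6] = -4198.6309 N (compression)
  Rx@0 = -5026.9700 N
  Ry@0 = -1651.6551 N
  Ry@6 = +4027.2151 N

4405.845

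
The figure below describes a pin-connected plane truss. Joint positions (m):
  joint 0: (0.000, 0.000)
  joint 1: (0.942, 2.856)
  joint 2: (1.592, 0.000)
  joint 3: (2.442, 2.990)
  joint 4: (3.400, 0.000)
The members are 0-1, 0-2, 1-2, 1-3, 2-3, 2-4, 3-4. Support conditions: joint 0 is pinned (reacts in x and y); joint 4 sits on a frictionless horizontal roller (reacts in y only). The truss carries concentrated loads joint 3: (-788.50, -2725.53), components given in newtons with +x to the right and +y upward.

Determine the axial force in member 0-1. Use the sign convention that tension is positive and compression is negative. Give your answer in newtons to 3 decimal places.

N=5 nodes, M=7 members, R=3 reactions → 2N=10, M+R=10
member 0 (0-1): L=3.0073, (cx,cy)=(0.3132,0.9497)
member 1 (0-2): L=1.5920, (cx,cy)=(1.0000,0.0000)
member 2 (1-2): L=2.9290, (cx,cy)=(0.2219,-0.9751)
member 3 (1-3): L=1.5060, (cx,cy)=(0.9960,0.0890)
member 4 (2-3): L=3.1085, (cx,cy)=(0.2734,0.9619)
member 5 (2-4): L=1.8080, (cx,cy)=(1.0000,0.0000)
member 6 (3-4): L=3.1397, (cx,cy)=(0.3051,-0.9523)
solve A·x = −loads:
  F[0-1] = -1538.8134 N (compression)
  F[0-2] = -306.4921 N (compression)
  F[1-2] = +1425.5994 N (tension)
  F[1-3] = -801.5509 N (compression)
  F[2-3] = -1445.1310 N (compression)
  F[2-4] = +405.0372 N (tension)
  F[3-4] = -1327.4580 N (compression)
  Rx@0 = +788.5000 N
  Ry@0 = +1461.3743 N
  Ry@4 = +1264.1557 N

-1538.813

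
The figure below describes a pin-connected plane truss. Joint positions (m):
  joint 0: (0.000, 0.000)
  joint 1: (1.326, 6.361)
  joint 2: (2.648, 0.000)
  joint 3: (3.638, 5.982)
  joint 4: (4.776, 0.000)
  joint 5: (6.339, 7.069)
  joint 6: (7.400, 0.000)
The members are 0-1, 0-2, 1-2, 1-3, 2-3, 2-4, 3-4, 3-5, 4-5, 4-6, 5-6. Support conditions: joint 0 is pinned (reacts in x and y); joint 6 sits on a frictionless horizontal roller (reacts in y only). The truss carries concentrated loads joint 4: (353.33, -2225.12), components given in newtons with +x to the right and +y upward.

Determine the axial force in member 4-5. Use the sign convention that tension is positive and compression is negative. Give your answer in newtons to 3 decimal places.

N=7 nodes, M=11 members, R=3 reactions → 2N=14, M+R=14
member 0 (0-1): L=6.4977, (cx,cy)=(0.2041,0.9790)
member 1 (0-2): L=2.6480, (cx,cy)=(1.0000,0.0000)
member 2 (1-2): L=6.4969, (cx,cy)=(0.2035,-0.9791)
member 3 (1-3): L=2.3429, (cx,cy)=(0.9868,-0.1618)
member 4 (2-3): L=6.0634, (cx,cy)=(0.1633,0.9866)
member 5 (2-4): L=2.1280, (cx,cy)=(1.0000,0.0000)
member 6 (3-4): L=6.0893, (cx,cy)=(0.1869,-0.9824)
member 7 (3-5): L=2.9115, (cx,cy)=(0.9277,0.3733)
member 8 (4-5): L=7.2397, (cx,cy)=(0.2159,0.9764)
member 9 (4-6): L=2.6240, (cx,cy)=(1.0000,0.0000)
member 10 (5-6): L=7.1482, (cx,cy)=(0.1484,-0.9889)
solve A·x = −loads:
  F[0-1] = -805.9764 N (compression)
  F[0-2] = +517.8064 N (tension)
  F[1-2] = +862.8085 N (tension)
  F[1-3] = -344.5801 N (compression)
  F[2-3] = -856.2481 N (compression)
  F[2-4] = +833.1760 N (tension)
  F[3-4] = +563.4538 N (tension)
  F[3-5] = -630.7555 N (compression)
  F[4-5] = +1711.9661 N (tension)
  F[4-6] = +215.5477 N (tension)
  F[5-6] = -1452.1904 N (compression)
  Rx@0 = -353.3300 N
  Ry@0 = +789.0155 N
  Ry@6 = +1436.1045 N

1711.966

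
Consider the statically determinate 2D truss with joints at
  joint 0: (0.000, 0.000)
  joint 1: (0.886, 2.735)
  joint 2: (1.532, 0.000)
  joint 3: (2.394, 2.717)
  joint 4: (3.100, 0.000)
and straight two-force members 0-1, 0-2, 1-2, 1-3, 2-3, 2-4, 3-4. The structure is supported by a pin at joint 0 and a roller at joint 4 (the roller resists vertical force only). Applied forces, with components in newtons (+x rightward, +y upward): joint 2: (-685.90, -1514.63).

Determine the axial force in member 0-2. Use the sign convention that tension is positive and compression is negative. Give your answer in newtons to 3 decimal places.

-437.720

N=5 nodes, M=7 members, R=3 reactions → 2N=10, M+R=10
member 0 (0-1): L=2.8749, (cx,cy)=(0.3082,0.9513)
member 1 (0-2): L=1.5320, (cx,cy)=(1.0000,0.0000)
member 2 (1-2): L=2.8103, (cx,cy)=(0.2299,-0.9732)
member 3 (1-3): L=1.5081, (cx,cy)=(0.9999,-0.0119)
member 4 (2-3): L=2.8505, (cx,cy)=(0.3024,0.9532)
member 5 (2-4): L=1.5680, (cx,cy)=(1.0000,0.0000)
member 6 (3-4): L=2.8072, (cx,cy)=(0.2515,-0.9679)
solve A·x = −loads:
  F[0-1] = -805.3058 N (compression)
  F[0-2] = -437.7197 N (compression)
  F[1-2] = +792.4680 N (tension)
  F[1-3] = -430.3774 N (compression)
  F[2-3] = +779.8994 N (tension)
  F[2-4] = +194.4996 N (tension)
  F[3-4] = -773.3776 N (compression)
  Rx@0 = +685.9000 N
  Ry@0 = +766.1096 N
  Ry@4 = +748.5204 N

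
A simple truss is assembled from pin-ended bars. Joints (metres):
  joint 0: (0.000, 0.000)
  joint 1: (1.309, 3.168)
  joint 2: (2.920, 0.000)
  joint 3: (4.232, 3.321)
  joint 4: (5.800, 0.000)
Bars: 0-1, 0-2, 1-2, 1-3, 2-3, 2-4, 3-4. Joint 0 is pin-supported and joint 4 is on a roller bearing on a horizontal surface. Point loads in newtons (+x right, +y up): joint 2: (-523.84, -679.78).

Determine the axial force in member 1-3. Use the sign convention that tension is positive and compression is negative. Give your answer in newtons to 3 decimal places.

N=5 nodes, M=7 members, R=3 reactions → 2N=10, M+R=10
member 0 (0-1): L=3.4278, (cx,cy)=(0.3819,0.9242)
member 1 (0-2): L=2.9200, (cx,cy)=(1.0000,0.0000)
member 2 (1-2): L=3.5541, (cx,cy)=(0.4533,-0.8914)
member 3 (1-3): L=2.9270, (cx,cy)=(0.9986,0.0523)
member 4 (2-3): L=3.5708, (cx,cy)=(0.3674,0.9301)
member 5 (2-4): L=2.8800, (cx,cy)=(1.0000,0.0000)
member 6 (3-4): L=3.6726, (cx,cy)=(0.4270,-0.9043)
solve A·x = −loads:
  F[0-1] = -365.2256 N (compression)
  F[0-2] = -384.3679 N (compression)
  F[1-2] = +360.8869 N (tension)
  F[1-3] = -303.4701 N (compression)
  F[2-3] = +385.0290 N (tension)
  F[2-4] = +161.5848 N (tension)
  F[3-4] = -378.4624 N (compression)
  Rx@0 = +523.8400 N
  Ry@0 = +337.5459 N
  Ry@4 = +342.2341 N

-303.470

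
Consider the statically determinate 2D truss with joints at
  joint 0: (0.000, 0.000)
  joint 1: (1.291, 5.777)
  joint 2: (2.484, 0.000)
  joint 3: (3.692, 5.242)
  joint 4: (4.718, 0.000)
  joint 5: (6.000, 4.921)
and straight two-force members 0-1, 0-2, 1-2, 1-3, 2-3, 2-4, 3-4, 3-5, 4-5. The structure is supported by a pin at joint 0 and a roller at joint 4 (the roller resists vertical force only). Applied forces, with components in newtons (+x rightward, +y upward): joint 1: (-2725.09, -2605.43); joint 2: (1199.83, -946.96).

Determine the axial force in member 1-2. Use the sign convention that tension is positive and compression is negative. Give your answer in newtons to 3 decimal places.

N=6 nodes, M=9 members, R=3 reactions → 2N=12, M+R=12
member 0 (0-1): L=5.9195, (cx,cy)=(0.2181,0.9759)
member 1 (0-2): L=2.4840, (cx,cy)=(1.0000,0.0000)
member 2 (1-2): L=5.8989, (cx,cy)=(0.2022,-0.9793)
member 3 (1-3): L=2.4599, (cx,cy)=(0.9761,-0.2175)
member 4 (2-3): L=5.3794, (cx,cy)=(0.2246,0.9745)
member 5 (2-4): L=2.2340, (cx,cy)=(1.0000,0.0000)
member 6 (3-4): L=5.3415, (cx,cy)=(0.1921,-0.9814)
member 7 (3-5): L=2.3302, (cx,cy)=(0.9905,-0.1378)
member 8 (4-5): L=5.0852, (cx,cy)=(0.2521,0.9677)
solve A·x = −loads:
  F[0-1] = -5817.6956 N (compression)
  F[0-2] = -256.4615 N (compression)
  F[1-2] = +2941.0352 N (tension)
  F[1-3] = +882.6207 N (tension)
  F[2-3] = -1983.9713 N (compression)
  F[2-4] = -415.9708 N (compression)
  F[3-4] = +2165.5877 N (tension)
  F[3-5] = -0.0000 N (compression)
  F[4-5] = +0.0000 N (tension)
  Rx@0 = +1525.2600 N
  Ry@0 = +5677.6520 N
  Ry@4 = -2125.2620 N

2941.035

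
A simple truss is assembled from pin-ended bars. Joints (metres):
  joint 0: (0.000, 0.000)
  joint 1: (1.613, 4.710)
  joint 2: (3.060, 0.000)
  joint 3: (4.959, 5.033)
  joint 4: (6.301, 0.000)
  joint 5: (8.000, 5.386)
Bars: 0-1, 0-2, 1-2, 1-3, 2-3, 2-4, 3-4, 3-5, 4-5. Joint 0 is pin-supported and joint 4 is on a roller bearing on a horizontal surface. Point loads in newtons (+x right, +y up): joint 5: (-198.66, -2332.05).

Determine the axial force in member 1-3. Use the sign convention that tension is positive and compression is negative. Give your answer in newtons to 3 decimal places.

N=6 nodes, M=9 members, R=3 reactions → 2N=12, M+R=12
member 0 (0-1): L=4.9785, (cx,cy)=(0.3240,0.9461)
member 1 (0-2): L=3.0600, (cx,cy)=(1.0000,0.0000)
member 2 (1-2): L=4.9273, (cx,cy)=(0.2937,-0.9559)
member 3 (1-3): L=3.3616, (cx,cy)=(0.9954,0.0961)
member 4 (2-3): L=5.3793, (cx,cy)=(0.3530,0.9356)
member 5 (2-4): L=3.2410, (cx,cy)=(1.0000,0.0000)
member 6 (3-4): L=5.2088, (cx,cy)=(0.2576,-0.9662)
member 7 (3-5): L=3.0614, (cx,cy)=(0.9933,0.1153)
member 8 (4-5): L=5.6476, (cx,cy)=(0.3008,0.9537)
solve A·x = −loads:
  F[0-1] = +485.1718 N (tension)
  F[0-2] = -355.8511 N (compression)
  F[1-2] = -450.9273 N (compression)
  F[1-3] = +290.9622 N (tension)
  F[2-3] = +460.7060 N (tension)
  F[2-4] = -650.9131 N (compression)
  F[3-4] = -408.0760 N (compression)
  F[3-5] = +561.1320 N (tension)
  F[4-5] = -2513.1713 N (compression)
  Rx@0 = +198.6600 N
  Ry@0 = -459.0018 N
  Ry@4 = +2791.0518 N

290.962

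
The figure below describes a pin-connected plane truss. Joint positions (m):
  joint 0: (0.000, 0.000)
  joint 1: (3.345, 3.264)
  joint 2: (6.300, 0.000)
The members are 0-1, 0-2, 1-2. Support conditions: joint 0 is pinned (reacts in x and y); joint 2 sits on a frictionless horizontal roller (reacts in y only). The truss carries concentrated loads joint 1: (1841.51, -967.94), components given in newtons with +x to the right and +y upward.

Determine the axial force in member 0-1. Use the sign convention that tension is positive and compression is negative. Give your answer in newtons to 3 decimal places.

N=3 nodes, M=3 members, R=3 reactions → 2N=6, M+R=6
member 0 (0-1): L=4.6736, (cx,cy)=(0.7157,0.6984)
member 1 (0-2): L=6.3000, (cx,cy)=(1.0000,0.0000)
member 2 (1-2): L=4.4029, (cx,cy)=(0.6711,-0.7413)
solve A·x = −loads:
  F[0-1] = +716.0312 N (tension)
  F[0-2] = +1329.0326 N (tension)
  F[1-2] = -1980.2460 N (compression)
  Rx@0 = -1841.5100 N
  Ry@0 = -500.0676 N
  Ry@2 = +1468.0076 N

716.031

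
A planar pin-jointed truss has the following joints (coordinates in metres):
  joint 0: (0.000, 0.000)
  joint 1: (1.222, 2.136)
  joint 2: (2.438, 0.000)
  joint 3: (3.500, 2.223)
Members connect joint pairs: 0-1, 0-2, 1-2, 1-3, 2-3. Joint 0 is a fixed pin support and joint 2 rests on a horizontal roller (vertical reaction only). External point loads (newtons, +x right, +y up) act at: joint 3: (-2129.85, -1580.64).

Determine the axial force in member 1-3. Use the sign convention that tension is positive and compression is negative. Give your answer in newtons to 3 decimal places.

-1401.296

N=4 nodes, M=5 members, R=3 reactions → 2N=8, M+R=8
member 0 (0-1): L=2.4608, (cx,cy)=(0.4966,0.8680)
member 1 (0-2): L=2.4380, (cx,cy)=(1.0000,0.0000)
member 2 (1-2): L=2.4579, (cx,cy)=(0.4947,-0.8690)
member 3 (1-3): L=2.2797, (cx,cy)=(0.9993,0.0382)
member 4 (2-3): L=2.4637, (cx,cy)=(0.4311,0.9023)
solve A·x = −loads:
  F[0-1] = -1444.1285 N (compression)
  F[0-2] = -1412.7297 N (compression)
  F[1-2] = +1380.8461 N (tension)
  F[1-3] = -1401.2957 N (compression)
  F[2-3] = -1692.4841 N (compression)
  Rx@0 = +2129.8500 N
  Ry@0 = +1253.4934 N
  Ry@2 = +327.1466 N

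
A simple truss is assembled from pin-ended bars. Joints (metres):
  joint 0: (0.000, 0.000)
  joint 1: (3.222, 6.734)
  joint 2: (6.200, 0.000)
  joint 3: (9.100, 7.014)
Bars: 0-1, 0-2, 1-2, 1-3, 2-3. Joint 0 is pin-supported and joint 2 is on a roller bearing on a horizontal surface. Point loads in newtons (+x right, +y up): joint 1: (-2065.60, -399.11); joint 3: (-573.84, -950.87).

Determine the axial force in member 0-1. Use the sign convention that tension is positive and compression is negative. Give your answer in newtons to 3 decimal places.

-2926.216

N=4 nodes, M=5 members, R=3 reactions → 2N=8, M+R=8
member 0 (0-1): L=7.4651, (cx,cy)=(0.4316,0.9021)
member 1 (0-2): L=6.2000, (cx,cy)=(1.0000,0.0000)
member 2 (1-2): L=7.3631, (cx,cy)=(0.4044,-0.9146)
member 3 (1-3): L=5.8847, (cx,cy)=(0.9989,0.0476)
member 4 (2-3): L=7.5899, (cx,cy)=(0.3821,0.9241)
solve A·x = −loads:
  F[0-1] = -2926.2163 N (compression)
  F[0-2] = -1376.4641 N (compression)
  F[1-2] = +2440.2293 N (tension)
  F[1-3] = -184.5338 N (compression)
  F[2-3] = -1019.4386 N (compression)
  Rx@0 = +2639.4400 N
  Ry@0 = +2639.6275 N
  Ry@2 = -1289.6475 N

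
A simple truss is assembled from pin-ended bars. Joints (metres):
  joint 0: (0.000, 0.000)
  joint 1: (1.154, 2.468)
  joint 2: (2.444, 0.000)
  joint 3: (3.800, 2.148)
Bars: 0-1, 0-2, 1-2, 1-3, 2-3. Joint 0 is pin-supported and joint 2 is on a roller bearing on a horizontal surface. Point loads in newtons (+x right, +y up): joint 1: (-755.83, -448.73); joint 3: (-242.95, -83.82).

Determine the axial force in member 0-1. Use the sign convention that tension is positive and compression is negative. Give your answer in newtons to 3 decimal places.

N=4 nodes, M=5 members, R=3 reactions → 2N=8, M+R=8
member 0 (0-1): L=2.7245, (cx,cy)=(0.4236,0.9059)
member 1 (0-2): L=2.4440, (cx,cy)=(1.0000,0.0000)
member 2 (1-2): L=2.7848, (cx,cy)=(0.4632,-0.8862)
member 3 (1-3): L=2.6653, (cx,cy)=(0.9928,-0.1201)
member 4 (2-3): L=2.5402, (cx,cy)=(0.5338,0.8456)
solve A·x = −loads:
  F[0-1] = -1288.4077 N (compression)
  F[0-2] = -453.0510 N (compression)
  F[1-2] = +834.7011 N (tension)
  F[1-3] = -177.8428 N (compression)
  F[2-3] = -124.3757 N (compression)
  Rx@0 = +998.7800 N
  Ry@0 = +1167.1223 N
  Ry@2 = -634.5723 N

-1288.408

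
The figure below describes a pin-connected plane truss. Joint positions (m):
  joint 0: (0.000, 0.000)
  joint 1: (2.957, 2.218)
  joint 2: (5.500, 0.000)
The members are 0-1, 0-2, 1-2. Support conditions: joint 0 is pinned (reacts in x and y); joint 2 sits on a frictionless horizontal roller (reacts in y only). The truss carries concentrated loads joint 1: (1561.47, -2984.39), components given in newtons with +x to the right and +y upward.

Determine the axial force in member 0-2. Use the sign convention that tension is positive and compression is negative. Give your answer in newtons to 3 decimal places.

2561.591

N=3 nodes, M=3 members, R=3 reactions → 2N=6, M+R=6
member 0 (0-1): L=3.6964, (cx,cy)=(0.8000,0.6000)
member 1 (0-2): L=5.5000, (cx,cy)=(1.0000,0.0000)
member 2 (1-2): L=3.3744, (cx,cy)=(0.7536,-0.6573)
solve A·x = −loads:
  F[0-1] = -1250.2017 N (compression)
  F[0-2] = +2561.5908 N (tension)
  F[1-2] = -3399.0386 N (compression)
  Rx@0 = -1561.4700 N
  Ry@0 = +750.1751 N
  Ry@2 = +2234.2149 N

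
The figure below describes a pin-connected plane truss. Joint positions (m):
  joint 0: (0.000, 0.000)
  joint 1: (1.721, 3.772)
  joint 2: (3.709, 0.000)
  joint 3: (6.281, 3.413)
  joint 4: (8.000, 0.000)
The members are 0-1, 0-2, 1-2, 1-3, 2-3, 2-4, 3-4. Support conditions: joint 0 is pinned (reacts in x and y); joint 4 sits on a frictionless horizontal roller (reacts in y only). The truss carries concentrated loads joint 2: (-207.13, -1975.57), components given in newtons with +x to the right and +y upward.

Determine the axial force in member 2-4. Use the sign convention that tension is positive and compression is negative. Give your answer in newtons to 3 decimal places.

N=5 nodes, M=7 members, R=3 reactions → 2N=10, M+R=10
member 0 (0-1): L=4.1461, (cx,cy)=(0.4151,0.9098)
member 1 (0-2): L=3.7090, (cx,cy)=(1.0000,0.0000)
member 2 (1-2): L=4.2638, (cx,cy)=(0.4662,-0.8847)
member 3 (1-3): L=4.5741, (cx,cy)=(0.9969,-0.0785)
member 4 (2-3): L=4.2736, (cx,cy)=(0.6018,0.7986)
member 5 (2-4): L=4.2910, (cx,cy)=(1.0000,0.0000)
member 6 (3-4): L=3.8215, (cx,cy)=(0.4498,-0.8931)
solve A·x = −loads:
  F[0-1] = -1164.7293 N (compression)
  F[0-2] = +276.3407 N (tension)
  F[1-2] = +1294.5497 N (tension)
  F[1-3] = -1090.4168 N (compression)
  F[2-3] = +1039.7185 N (tension)
  F[2-4] = +461.3164 N (tension)
  F[3-4] = -1025.5383 N (compression)
  Rx@0 = +207.1300 N
  Ry@0 = +1059.6464 N
  Ry@4 = +915.9236 N

461.316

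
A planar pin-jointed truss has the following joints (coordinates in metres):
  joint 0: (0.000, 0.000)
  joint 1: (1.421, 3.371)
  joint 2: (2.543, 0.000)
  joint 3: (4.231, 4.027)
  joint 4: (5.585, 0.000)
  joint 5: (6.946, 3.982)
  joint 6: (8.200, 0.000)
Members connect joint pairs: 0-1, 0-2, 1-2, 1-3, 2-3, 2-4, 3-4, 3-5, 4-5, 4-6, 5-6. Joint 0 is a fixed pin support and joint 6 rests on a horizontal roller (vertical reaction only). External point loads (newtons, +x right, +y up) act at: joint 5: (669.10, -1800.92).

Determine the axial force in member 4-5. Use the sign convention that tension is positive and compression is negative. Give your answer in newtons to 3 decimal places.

N=7 nodes, M=11 members, R=3 reactions → 2N=14, M+R=14
member 0 (0-1): L=3.6583, (cx,cy)=(0.3884,0.9215)
member 1 (0-2): L=2.5430, (cx,cy)=(1.0000,0.0000)
member 2 (1-2): L=3.5528, (cx,cy)=(0.3158,-0.9488)
member 3 (1-3): L=2.8856, (cx,cy)=(0.9738,0.2273)
member 4 (2-3): L=4.3665, (cx,cy)=(0.3866,0.9223)
member 5 (2-4): L=3.0420, (cx,cy)=(1.0000,0.0000)
member 6 (3-4): L=4.2485, (cx,cy)=(0.3187,-0.9479)
member 7 (3-5): L=2.7154, (cx,cy)=(0.9999,-0.0166)
member 8 (4-5): L=4.2082, (cx,cy)=(0.3234,0.9463)
member 9 (4-6): L=2.6150, (cx,cy)=(1.0000,0.0000)
member 10 (5-6): L=4.1748, (cx,cy)=(0.3004,-0.9538)
solve A·x = −loads:
  F[0-1] = +53.7317 N (tension)
  F[0-2] = +648.2287 N (tension)
  F[1-2] = -43.6556 N (compression)
  F[1-3] = +35.5899 N (tension)
  F[2-3] = +44.9133 N (tension)
  F[2-4] = +617.0793 N (tension)
  F[3-4] = -53.4438 N (compression)
  F[3-5] = +69.0626 N (tension)
  F[4-5] = +53.5342 N (tension)
  F[4-6] = +582.7329 N (tension)
  F[5-6] = -1940.0201 N (compression)
  Rx@0 = -669.1000 N
  Ry@0 = -49.5125 N
  Ry@6 = +1850.4325 N

53.534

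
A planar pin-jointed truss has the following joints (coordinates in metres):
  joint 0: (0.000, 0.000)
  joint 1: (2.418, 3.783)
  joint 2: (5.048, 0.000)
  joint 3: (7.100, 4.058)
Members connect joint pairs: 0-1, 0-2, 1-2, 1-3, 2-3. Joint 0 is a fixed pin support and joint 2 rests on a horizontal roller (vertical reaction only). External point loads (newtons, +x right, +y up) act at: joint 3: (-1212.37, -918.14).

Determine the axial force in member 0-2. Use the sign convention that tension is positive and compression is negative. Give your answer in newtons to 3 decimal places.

N=4 nodes, M=5 members, R=3 reactions → 2N=8, M+R=8
member 0 (0-1): L=4.4897, (cx,cy)=(0.5386,0.8426)
member 1 (0-2): L=5.0480, (cx,cy)=(1.0000,0.0000)
member 2 (1-2): L=4.6074, (cx,cy)=(0.5708,-0.8211)
member 3 (1-3): L=4.6901, (cx,cy)=(0.9983,0.0586)
member 4 (2-3): L=4.5473, (cx,cy)=(0.4513,0.8924)
solve A·x = −loads:
  F[0-1] = -713.7325 N (compression)
  F[0-2] = -827.9818 N (compression)
  F[1-2] = +677.2803 N (tension)
  F[1-3] = -772.3240 N (compression)
  F[2-3] = -978.1042 N (compression)
  Rx@0 = +1212.3700 N
  Ry@0 = +601.3816 N
  Ry@2 = +316.7584 N

-827.982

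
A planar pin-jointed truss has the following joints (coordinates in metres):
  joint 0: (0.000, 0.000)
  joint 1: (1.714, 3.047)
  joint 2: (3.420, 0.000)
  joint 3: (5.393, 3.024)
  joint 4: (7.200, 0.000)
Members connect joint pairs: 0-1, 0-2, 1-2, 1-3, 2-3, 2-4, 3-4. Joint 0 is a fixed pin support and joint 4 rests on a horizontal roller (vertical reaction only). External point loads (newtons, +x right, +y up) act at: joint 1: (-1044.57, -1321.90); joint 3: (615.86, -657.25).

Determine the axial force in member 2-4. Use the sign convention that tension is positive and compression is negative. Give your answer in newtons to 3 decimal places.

N=5 nodes, M=7 members, R=3 reactions → 2N=10, M+R=10
member 0 (0-1): L=3.4960, (cx,cy)=(0.4903,0.8716)
member 1 (0-2): L=3.4200, (cx,cy)=(1.0000,0.0000)
member 2 (1-2): L=3.4921, (cx,cy)=(0.4885,-0.8725)
member 3 (1-3): L=3.6791, (cx,cy)=(1.0000,-0.0063)
member 4 (2-3): L=3.6107, (cx,cy)=(0.5464,0.8375)
member 5 (2-4): L=3.7800, (cx,cy)=(1.0000,0.0000)
member 6 (3-4): L=3.5228, (cx,cy)=(0.5130,-0.8584)
solve A·x = −loads:
  F[0-1] = -1555.3130 N (compression)
  F[0-2] = +333.8208 N (tension)
  F[1-2] = +36.6854 N (tension)
  F[1-3] = +264.1223 N (tension)
  F[2-3] = -38.2203 N (compression)
  F[2-4] = +372.6275 N (tension)
  F[3-4] = -726.4397 N (compression)
  Rx@0 = +428.7100 N
  Ry@0 = +1355.5609 N
  Ry@4 = +623.5891 N

372.627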